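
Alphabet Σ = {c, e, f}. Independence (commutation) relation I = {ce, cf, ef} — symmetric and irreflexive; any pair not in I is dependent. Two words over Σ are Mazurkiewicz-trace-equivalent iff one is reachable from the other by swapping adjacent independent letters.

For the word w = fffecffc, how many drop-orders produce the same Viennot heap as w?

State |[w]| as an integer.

168

0(f) covers ∅
1(f) covers 0:f
2(f) covers 1:f
3(e) covers ∅
4(c) covers ∅
5(f) covers 2:f
6(f) covers 5:f
7(c) covers 4:c
floor of heap: 0:f, 3:e, 4:c
completions by unplaced set U, small U first (add the entries for U minus each lowest piece of U):
  |U|=1: {3}:1  {6}:1  {7}:1
  |U|=2: {3,6}:2  {3,7}:2  {4,7}:1  {5,6}:1  {6,7}:2
  |U|=3: {2,5,6}:1  {3,4,7}:3  {3,5,6}:3  {3,6,7}:6  {4,6,7}:3  {5,6,7}:3
  |U|=4: {1,2,5,6}:1  {2,3,5,6}:4  {2,5,6,7}:4  {3,4,6,7}:12  {3,5,6,7}:12  {4,5,6,7}:6
  |U|=5: {0,1,2,5,6}:1  {1,2,3,5,6}:5  {1,2,5,6,7}:5  {2,3,5,6,7}:20  {2,4,5,6,7}:10  {3,4,5,6,7}:30
  |U|=6: {0,1,2,3,5,6}:6  {0,1,2,5,6,7}:6  {1,2,3,5,6,7}:30  {1,2,4,5,6,7}:15  {2,3,4,5,6,7}:60
  start at 0(f): 105
  start at 3(e): 21
  start at 4(c): 42
sum over floor = 168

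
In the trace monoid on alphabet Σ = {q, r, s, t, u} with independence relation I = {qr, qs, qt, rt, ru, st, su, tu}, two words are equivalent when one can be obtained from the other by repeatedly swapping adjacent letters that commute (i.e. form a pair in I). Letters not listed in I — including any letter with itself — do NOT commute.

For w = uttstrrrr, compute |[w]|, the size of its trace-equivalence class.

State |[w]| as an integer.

504

0(u) covers ∅
1(t) covers ∅
2(t) covers 1:t
3(s) covers ∅
4(t) covers 2:t
5(r) covers 3:s
6(r) covers 5:r
7(r) covers 6:r
8(r) covers 7:r
floor of heap: 0:u, 1:t, 3:s
completions by unplaced set U, small U first (add the entries for U minus each lowest piece of U):
  |U|=1: {0}:1  {4}:1  {8}:1
  |U|=2: {0,4}:2  {0,8}:2  {2,4}:1  {4,8}:2  {7,8}:1
  |U|=3: {0,2,4}:3  {0,4,8}:6  {0,7,8}:3  {1,2,4}:1  {2,4,8}:3  {4,7,8}:3  {6,7,8}:1
  |U|=4: {0,1,2,4}:4  {0,2,4,8}:12  {0,4,7,8}:12  {0,6,7,8}:4  {1,2,4,8}:4  {2,4,7,8}:6  {4,6,7,8}:4  {5,6,7,8}:1
  |U|=5: {0,1,2,4,8}:20  {0,2,4,7,8}:30  {0,4,6,7,8}:20  {0,5,6,7,8}:5  {1,2,4,7,8}:10  {2,4,6,7,8}:10  {3,5,6,7,8}:1  {4,5,6,7,8}:5
  |U|=6: {0,1,2,4,7,8}:60  {0,2,4,6,7,8}:60  {0,3,5,6,7,8}:6  {0,4,5,6,7,8}:30  {1,2,4,6,7,8}:20  {2,4,5,6,7,8}:15  {3,4,5,6,7,8}:6
  |U|=7: {0,1,2,4,6,7,8}:140  {0,2,4,5,6,7,8}:105  {0,3,4,5,6,7,8}:42  {1,2,4,5,6,7,8}:35  {2,3,4,5,6,7,8}:21
  start at 0(u): 56
  start at 1(t): 168
  start at 3(s): 280
sum over floor = 504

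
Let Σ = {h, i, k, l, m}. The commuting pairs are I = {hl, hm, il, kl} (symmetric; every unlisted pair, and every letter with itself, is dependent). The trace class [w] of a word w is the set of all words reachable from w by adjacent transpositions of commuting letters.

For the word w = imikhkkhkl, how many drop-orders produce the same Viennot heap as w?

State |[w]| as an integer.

8

0(i) covers ∅
1(m) covers 0:i
2(i) covers 1:m
3(k) covers 2:i
4(h) covers 3:k
5(k) covers 4:h
6(k) covers 5:k
7(h) covers 6:k
8(k) covers 7:h
9(l) covers 1:m
floor of heap: 0:i
completions by unplaced set U, small U first (add the entries for U minus each lowest piece of U):
  |U|=1: {8}:1  {9}:1
  |U|=2: {7,8}:1  {8,9}:2
  |U|=3: {6,7,8}:1  {7,8,9}:3
  |U|=4: {5,6,7,8}:1  {6,7,8,9}:4
  |U|=5: {4,5,6,7,8}:1  {5,6,7,8,9}:5
  |U|=6: {3,4,5,6,7,8}:1  {4,5,6,7,8,9}:6
  |U|=7: {2,3,4,5,6,7,8}:1  {3,4,5,6,7,8,9}:7
  |U|=8: {2,3,4,5,6,7,8,9}:8
  start at 0(i): 8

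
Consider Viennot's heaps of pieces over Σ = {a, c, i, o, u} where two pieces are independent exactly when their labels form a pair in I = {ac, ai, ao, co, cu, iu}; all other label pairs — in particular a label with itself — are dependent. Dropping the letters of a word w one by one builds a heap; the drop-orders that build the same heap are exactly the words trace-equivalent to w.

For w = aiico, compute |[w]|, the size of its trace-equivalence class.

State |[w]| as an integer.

10

piece 0:a — minimal
piece 1:i — minimal
piece 2:i rests on {1:i}
piece 3:c rests on {2:i}
piece 4:o rests on {2:i}
minimal pieces: {0:a, 1:i}
ways to finish when only these pieces remain (= sum over removing one remaining piece with nothing left below it):
  1 left: {0}→1  {3}→1  {4}→1
  2 left: {0,3}→2  {0,4}→2  {3,4}→2
  3 left: {0,3,4}→6  {2,3,4}→2
  placing 0:a first → 2 extensions
  placing 1:i first → 8 extensions
total linear extensions = 10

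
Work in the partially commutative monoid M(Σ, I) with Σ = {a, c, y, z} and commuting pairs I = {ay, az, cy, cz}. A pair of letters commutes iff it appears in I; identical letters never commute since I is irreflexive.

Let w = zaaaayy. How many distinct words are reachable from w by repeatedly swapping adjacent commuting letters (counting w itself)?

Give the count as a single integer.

35

piece 0:z — minimal
piece 1:a — minimal
piece 2:a rests on {1:a}
piece 3:a rests on {2:a}
piece 4:a rests on {3:a}
piece 5:y rests on {0:z}
piece 6:y rests on {5:y}
minimal pieces: {0:z, 1:a}
ways to finish when only these pieces remain (= sum over removing one remaining piece with nothing left below it):
  1 left: {4}→1  {6}→1
  2 left: {3,4}→1  {4,6}→2  {5,6}→1
  3 left: {0,5,6}→1  {2,3,4}→1  {3,4,6}→3  {4,5,6}→3
  4 left: {0,4,5,6}→4  {1,2,3,4}→1  {2,3,4,6}→4  {3,4,5,6}→6
  5 left: {0,3,4,5,6}→10  {1,2,3,4,6}→5  {2,3,4,5,6}→10
  placing 0:z first → 15 extensions
  placing 1:a first → 20 extensions
total linear extensions = 35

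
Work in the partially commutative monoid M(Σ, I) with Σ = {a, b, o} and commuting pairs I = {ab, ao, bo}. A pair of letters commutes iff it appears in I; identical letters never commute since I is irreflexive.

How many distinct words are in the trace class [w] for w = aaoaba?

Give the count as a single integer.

piece 0:a — minimal
piece 1:a rests on {0:a}
piece 2:o — minimal
piece 3:a rests on {1:a}
piece 4:b — minimal
piece 5:a rests on {3:a}
minimal pieces: {0:a, 2:o, 4:b}
ways to finish when only these pieces remain (= sum over removing one remaining piece with nothing left below it):
  1 left: {2}→1  {4}→1  {5}→1
  2 left: {2,4}→2  {2,5}→2  {3,5}→1  {4,5}→2
  3 left: {1,3,5}→1  {2,3,5}→3  {2,4,5}→6  {3,4,5}→3
  4 left: {0,1,3,5}→1  {1,2,3,5}→4  {1,3,4,5}→4  {2,3,4,5}→12
  placing 0:a first → 20 extensions
  placing 2:o first → 5 extensions
  placing 4:b first → 5 extensions
total linear extensions = 30

30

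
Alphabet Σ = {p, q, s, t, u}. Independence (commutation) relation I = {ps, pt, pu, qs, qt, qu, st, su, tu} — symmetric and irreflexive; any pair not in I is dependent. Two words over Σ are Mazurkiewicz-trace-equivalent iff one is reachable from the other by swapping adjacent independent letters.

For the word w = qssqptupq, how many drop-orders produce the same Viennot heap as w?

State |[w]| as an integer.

#0=q has no predecessor
#1=s has no predecessor
#2=s depends on [1:s]
#3=q depends on [0:q]
#4=p depends on [3:q]
#5=t has no predecessor
#6=u has no predecessor
#7=p depends on [4:p]
#8=q depends on [7:p]
sources: [0:q, 1:s, 5:t, 6:u]
N(rest) = Σ N(rest − s) over sources s of rest; N(one piece) = 1:
  size 1 → [2]=1  [5]=1  [6]=1  [8]=1
  size 2 → [1,2]=1  [2,5]=2  [2,6]=2  [2,8]=2  [5,6]=2  [5,8]=2  [6,8]=2  [7,8]=1
  size 3 → [1,2,5]=3  [1,2,6]=3  [1,2,8]=3  [2,5,6]=6  [2,5,8]=6  [2,6,8]=6  [2,7,8]=3  [4,7,8]=1  [5,6,8]=6  [5,7,8]=3  [6,7,8]=3
  size 4 → [1,2,5,6]=12  [1,2,5,8]=12  [1,2,6,8]=12  [1,2,7,8]=6  [2,4,7,8]=4  [2,5,6,8]=24  [2,5,7,8]=12  [2,6,7,8]=12  [3,4,7,8]=1  [4,5,7,8]=4  [4,6,7,8]=4  [5,6,7,8]=12
  size 5 → [0,3,4,7,8]=1  [1,2,4,7,8]=10  [1,2,5,6,8]=60  [1,2,5,7,8]=30  [1,2,6,7,8]=30  [2,3,4,7,8]=5  [2,4,5,7,8]=20  [2,4,6,7,8]=20  [2,5,6,7,8]=60  [3,4,5,7,8]=5  [3,4,6,7,8]=5  [4,5,6,7,8]=20
  size 6 → [0,2,3,4,7,8]=6  [0,3,4,5,7,8]=6  [0,3,4,6,7,8]=6  [1,2,3,4,7,8]=15  [1,2,4,5,7,8]=60  [1,2,4,6,7,8]=60  [1,2,5,6,7,8]=180  [2,3,4,5,7,8]=30  [2,3,4,6,7,8]=30  [2,4,5,6,7,8]=120  [3,4,5,6,7,8]=30
  size 7 → [0,1,2,3,4,7,8]=21  [0,2,3,4,5,7,8]=42  [0,2,3,4,6,7,8]=42  [0,3,4,5,6,7,8]=42  [1,2,3,4,5,7,8]=105  [1,2,3,4,6,7,8]=105  [1,2,4,5,6,7,8]=420  [2,3,4,5,6,7,8]=210
  first=0(q) contributes 840
  first=1(s) contributes 336
  first=5(t) contributes 168
  first=6(u) contributes 168
|[w]| = 1512

1512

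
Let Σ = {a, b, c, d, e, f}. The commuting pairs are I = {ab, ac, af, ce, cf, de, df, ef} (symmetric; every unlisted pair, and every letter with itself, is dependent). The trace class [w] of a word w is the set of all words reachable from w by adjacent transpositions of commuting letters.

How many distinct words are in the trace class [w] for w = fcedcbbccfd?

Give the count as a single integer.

80

0(f) covers ∅
1(c) covers ∅
2(e) covers ∅
3(d) covers 1:c
4(c) covers 3:d
5(b) covers 0:f, 2:e, 4:c
6(b) covers 5:b
7(c) covers 6:b
8(c) covers 7:c
9(f) covers 6:b
10(d) covers 8:c
floor of heap: 0:f, 1:c, 2:e
completions by unplaced set U, small U first (add the entries for U minus each lowest piece of U):
  |U|=1: {9}:1  {10}:1
  |U|=2: {8,10}:1  {9,10}:2
  |U|=3: {7,8,10}:1  {8,9,10}:3
  |U|=4: {7,8,9,10}:4
  |U|=5: {6,7,8,9,10}:4
  |U|=6: {5,6,7,8,9,10}:4
  |U|=7: {0,5,6,7,8,9,10}:4  {2,5,6,7,8,9,10}:4  {4,5,6,7,8,9,10}:4
  |U|=8: {0,2,5,6,7,8,9,10}:8  {0,4,5,6,7,8,9,10}:8  {2,4,5,6,7,8,9,10}:8  {3,4,5,6,7,8,9,10}:4
  |U|=9: {0,2,4,5,6,7,8,9,10}:24  {0,3,4,5,6,7,8,9,10}:12  {1,3,4,5,6,7,8,9,10}:4  {2,3,4,5,6,7,8,9,10}:12
  start at 0(f): 16
  start at 1(c): 48
  start at 2(e): 16
sum over floor = 80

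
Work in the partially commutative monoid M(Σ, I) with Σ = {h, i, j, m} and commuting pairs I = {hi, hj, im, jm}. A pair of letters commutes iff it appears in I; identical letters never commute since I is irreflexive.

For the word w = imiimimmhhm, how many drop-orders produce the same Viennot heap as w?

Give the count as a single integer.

0(i) covers ∅
1(m) covers ∅
2(i) covers 0:i
3(i) covers 2:i
4(m) covers 1:m
5(i) covers 3:i
6(m) covers 4:m
7(m) covers 6:m
8(h) covers 7:m
9(h) covers 8:h
10(m) covers 9:h
floor of heap: 0:i, 1:m
completions by unplaced set U, small U first (add the entries for U minus each lowest piece of U):
  |U|=1: {5}:1  {10}:1
  |U|=2: {3,5}:1  {5,10}:2  {9,10}:1
  |U|=3: {2,3,5}:1  {3,5,10}:3  {5,9,10}:3  {8,9,10}:1
  |U|=4: {0,2,3,5}:1  {2,3,5,10}:4  {3,5,9,10}:6  {5,8,9,10}:4  {7,8,9,10}:1
  |U|=5: {0,2,3,5,10}:5  {2,3,5,9,10}:10  {3,5,8,9,10}:10  {5,7,8,9,10}:5  {6,7,8,9,10}:1
  |U|=6: {0,2,3,5,9,10}:15  {2,3,5,8,9,10}:20  {3,5,7,8,9,10}:15  {4,6,7,8,9,10}:1  {5,6,7,8,9,10}:6
  |U|=7: {0,2,3,5,8,9,10}:35  {1,4,6,7,8,9,10}:1  {2,3,5,7,8,9,10}:35  {3,5,6,7,8,9,10}:21  {4,5,6,7,8,9,10}:7
  |U|=8: {0,2,3,5,7,8,9,10}:70  {1,4,5,6,7,8,9,10}:8  {2,3,5,6,7,8,9,10}:56  {3,4,5,6,7,8,9,10}:28
  |U|=9: {0,2,3,5,6,7,8,9,10}:126  {1,3,4,5,6,7,8,9,10}:36  {2,3,4,5,6,7,8,9,10}:84
  start at 0(i): 120
  start at 1(m): 210
sum over floor = 330

330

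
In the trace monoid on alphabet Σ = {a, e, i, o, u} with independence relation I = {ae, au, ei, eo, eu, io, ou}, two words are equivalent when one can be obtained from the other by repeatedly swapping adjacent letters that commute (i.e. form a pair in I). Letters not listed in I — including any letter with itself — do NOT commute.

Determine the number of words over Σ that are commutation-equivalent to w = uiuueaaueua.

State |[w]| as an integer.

1925

piece 0:u — minimal
piece 1:i rests on {0:u}
piece 2:u rests on {1:i}
piece 3:u rests on {2:u}
piece 4:e — minimal
piece 5:a rests on {1:i}
piece 6:a rests on {5:a}
piece 7:u rests on {3:u}
piece 8:e rests on {4:e}
piece 9:u rests on {7:u}
piece 10:a rests on {6:a}
minimal pieces: {0:u, 4:e}
ways to finish when only these pieces remain (= sum over removing one remaining piece with nothing left below it):
  1 left: {8}→1  {9}→1  {10}→1
  2 left: {4,8}→1  {6,10}→1  {7,9}→1  {8,9}→2  {8,10}→2  {9,10}→2
  3 left: {3,7,9}→1  {4,8,9}→3  {4,8,10}→3  {5,6,10}→1  {6,8,10}→3  {6,9,10}→3  {7,8,9}→3  {7,9,10}→3  {8,9,10}→6
  4 left: {2,3,7,9}→1  {3,7,8,9}→4  {3,7,9,10}→4  {4,6,8,10}→6  {4,7,8,9}→6  {4,8,9,10}→12  {5,6,8,10}→4  {5,6,9,10}→4  {6,7,9,10}→6  {6,8,9,10}→12  {7,8,9,10}→12
  5 left: {2,3,7,8,9}→5  {2,3,7,9,10}→5  {3,4,7,8,9}→10  {3,6,7,9,10}→10  {3,7,8,9,10}→20  {4,5,6,8,10}→10  {4,6,8,9,10}→30  {4,7,8,9,10}→30  {5,6,7,9,10}→10  {5,6,8,9,10}→20  {6,7,8,9,10}→30
  6 left: {2,3,4,7,8,9}→15  {2,3,6,7,9,10}→15  {2,3,7,8,9,10}→30  {3,4,7,8,9,10}→60  {3,5,6,7,9,10}→20  {3,6,7,8,9,10}→60  {4,5,6,8,9,10}→60  {4,6,7,8,9,10}→90  {5,6,7,8,9,10}→60
  7 left: {2,3,4,7,8,9,10}→105  {2,3,5,6,7,9,10}→35  {2,3,6,7,8,9,10}→105  {3,4,6,7,8,9,10}→210  {3,5,6,7,8,9,10}→140  {4,5,6,7,8,9,10}→210
  8 left: {1,2,3,5,6,7,9,10}→35  {2,3,4,6,7,8,9,10}→420  {2,3,5,6,7,8,9,10}→280  {3,4,5,6,7,8,9,10}→560
  9 left: {0,1,2,3,5,6,7,9,10}→35  {1,2,3,5,6,7,8,9,10}→315  {2,3,4,5,6,7,8,9,10}→1260
  placing 0:u first → 1575 extensions
  placing 4:e first → 350 extensions
total linear extensions = 1925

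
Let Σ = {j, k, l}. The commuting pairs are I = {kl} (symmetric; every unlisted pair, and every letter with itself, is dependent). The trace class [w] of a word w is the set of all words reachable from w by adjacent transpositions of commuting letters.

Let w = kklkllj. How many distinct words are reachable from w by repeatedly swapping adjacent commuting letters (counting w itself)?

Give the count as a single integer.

#0=k has no predecessor
#1=k depends on [0:k]
#2=l has no predecessor
#3=k depends on [1:k]
#4=l depends on [2:l]
#5=l depends on [4:l]
#6=j depends on [3:k, 5:l]
sources: [0:k, 2:l]
N(rest) = Σ N(rest − s) over sources s of rest; N(one piece) = 1:
  size 1 → [6]=1
  size 2 → [3,6]=1  [5,6]=1
  size 3 → [1,3,6]=1  [3,5,6]=2  [4,5,6]=1
  size 4 → [0,1,3,6]=1  [1,3,5,6]=3  [2,4,5,6]=1  [3,4,5,6]=3
  size 5 → [0,1,3,5,6]=4  [1,3,4,5,6]=6  [2,3,4,5,6]=4
  first=0(k) contributes 10
  first=2(l) contributes 10
|[w]| = 20

20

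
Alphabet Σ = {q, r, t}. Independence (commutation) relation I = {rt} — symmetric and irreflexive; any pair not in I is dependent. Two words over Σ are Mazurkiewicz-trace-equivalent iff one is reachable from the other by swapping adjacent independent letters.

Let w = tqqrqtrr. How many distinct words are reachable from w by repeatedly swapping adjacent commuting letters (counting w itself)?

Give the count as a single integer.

3

#0=t has no predecessor
#1=q depends on [0:t]
#2=q depends on [1:q]
#3=r depends on [2:q]
#4=q depends on [3:r]
#5=t depends on [4:q]
#6=r depends on [4:q]
#7=r depends on [6:r]
sources: [0:t]
N(rest) = Σ N(rest − s) over sources s of rest; N(one piece) = 1:
  size 1 → [5]=1  [7]=1
  size 2 → [5,7]=2  [6,7]=1
  size 3 → [5,6,7]=3
  size 4 → [4,5,6,7]=3
  size 5 → [3,4,5,6,7]=3
  size 6 → [2,3,4,5,6,7]=3
  first=0(t) contributes 3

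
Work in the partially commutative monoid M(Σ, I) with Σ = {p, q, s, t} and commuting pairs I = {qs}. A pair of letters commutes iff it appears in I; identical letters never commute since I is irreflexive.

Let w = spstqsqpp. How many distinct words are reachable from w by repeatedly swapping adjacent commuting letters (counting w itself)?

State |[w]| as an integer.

#0=s has no predecessor
#1=p depends on [0:s]
#2=s depends on [1:p]
#3=t depends on [2:s]
#4=q depends on [3:t]
#5=s depends on [3:t]
#6=q depends on [4:q]
#7=p depends on [5:s, 6:q]
#8=p depends on [7:p]
sources: [0:s]
N(rest) = Σ N(rest − s) over sources s of rest; N(one piece) = 1:
  size 1 → [8]=1
  size 2 → [7,8]=1
  size 3 → [5,7,8]=1  [6,7,8]=1
  size 4 → [4,6,7,8]=1  [5,6,7,8]=2
  size 5 → [4,5,6,7,8]=3
  size 6 → [3,4,5,6,7,8]=3
  size 7 → [2,3,4,5,6,7,8]=3
  first=0(s) contributes 3

3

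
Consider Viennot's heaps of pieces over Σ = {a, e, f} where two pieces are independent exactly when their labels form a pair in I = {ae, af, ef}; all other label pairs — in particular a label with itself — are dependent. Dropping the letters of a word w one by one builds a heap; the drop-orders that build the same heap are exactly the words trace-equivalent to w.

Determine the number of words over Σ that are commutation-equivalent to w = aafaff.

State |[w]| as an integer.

20

drop 0:a onto floor
drop 1:a onto {0:a}
drop 2:f onto floor
drop 3:a onto {1:a}
drop 4:f onto {2:f}
drop 5:f onto {4:f}
ground layer = {0:a, 2:f}
drop-orders for the pieces not yet dropped (sum over which currently-grounded one goes next):
  1 to go: {3} 1  {5} 1
  2 to go: {1,3} 1  {3,5} 2  {4,5} 1
  3 to go: {0,1,3} 1  {1,3,5} 3  {2,4,5} 1  {3,4,5} 3
  4 to go: {0,1,3,5} 4  {1,3,4,5} 6  {2,3,4,5} 4
  if 0:a drops first: 10 orders
  if 2:f drops first: 10 orders
heap linearizations: 20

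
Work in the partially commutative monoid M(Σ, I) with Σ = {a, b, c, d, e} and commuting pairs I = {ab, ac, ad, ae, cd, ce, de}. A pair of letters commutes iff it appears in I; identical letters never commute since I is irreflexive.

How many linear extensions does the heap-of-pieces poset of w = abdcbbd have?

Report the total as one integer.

0(a) covers ∅
1(b) covers ∅
2(d) covers 1:b
3(c) covers 1:b
4(b) covers 2:d, 3:c
5(b) covers 4:b
6(d) covers 5:b
floor of heap: 0:a, 1:b
completions by unplaced set U, small U first (add the entries for U minus each lowest piece of U):
  |U|=1: {0}:1  {6}:1
  |U|=2: {0,6}:2  {5,6}:1
  |U|=3: {0,5,6}:3  {4,5,6}:1
  |U|=4: {0,4,5,6}:4  {2,4,5,6}:1  {3,4,5,6}:1
  |U|=5: {0,2,4,5,6}:5  {0,3,4,5,6}:5  {2,3,4,5,6}:2
  start at 0(a): 2
  start at 1(b): 12
sum over floor = 14

14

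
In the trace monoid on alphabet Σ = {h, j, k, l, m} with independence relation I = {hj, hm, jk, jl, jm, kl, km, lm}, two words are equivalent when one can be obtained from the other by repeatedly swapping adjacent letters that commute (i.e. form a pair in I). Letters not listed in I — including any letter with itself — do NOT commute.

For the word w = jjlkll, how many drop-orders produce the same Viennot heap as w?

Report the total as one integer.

piece 0:j — minimal
piece 1:j rests on {0:j}
piece 2:l — minimal
piece 3:k — minimal
piece 4:l rests on {2:l}
piece 5:l rests on {4:l}
minimal pieces: {0:j, 2:l, 3:k}
ways to finish when only these pieces remain (= sum over removing one remaining piece with nothing left below it):
  1 left: {1}→1  {3}→1  {5}→1
  2 left: {0,1}→1  {1,3}→2  {1,5}→2  {3,5}→2  {4,5}→1
  3 left: {0,1,3}→3  {0,1,5}→3  {1,3,5}→6  {1,4,5}→3  {2,4,5}→1  {3,4,5}→3
  4 left: {0,1,3,5}→12  {0,1,4,5}→6  {1,2,4,5}→4  {1,3,4,5}→12  {2,3,4,5}→4
  placing 0:j first → 20 extensions
  placing 2:l first → 30 extensions
  placing 3:k first → 10 extensions
total linear extensions = 60

60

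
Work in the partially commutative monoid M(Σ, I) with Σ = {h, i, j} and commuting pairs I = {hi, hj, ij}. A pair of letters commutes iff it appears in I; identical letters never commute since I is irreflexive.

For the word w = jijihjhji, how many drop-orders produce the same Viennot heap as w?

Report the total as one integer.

#0=j has no predecessor
#1=i has no predecessor
#2=j depends on [0:j]
#3=i depends on [1:i]
#4=h has no predecessor
#5=j depends on [2:j]
#6=h depends on [4:h]
#7=j depends on [5:j]
#8=i depends on [3:i]
sources: [0:j, 1:i, 4:h]
N(rest) = Σ N(rest − s) over sources s of rest; N(one piece) = 1:
  size 1 → [6]=1  [7]=1  [8]=1
  size 2 → [3,8]=1  [4,6]=1  [5,7]=1  [6,7]=2  [6,8]=2  [7,8]=2
  size 3 → [1,3,8]=1  [2,5,7]=1  [3,6,8]=3  [3,7,8]=3  [4,6,7]=3  [4,6,8]=3  [5,6,7]=3  [5,7,8]=3  [6,7,8]=6
  size 4 → [0,2,5,7]=1  [1,3,6,8]=4  [1,3,7,8]=4  [2,5,6,7]=4  [2,5,7,8]=4  [3,4,6,8]=6  [3,5,7,8]=6  [3,6,7,8]=12  [4,5,6,7]=6  [4,6,7,8]=12  [5,6,7,8]=12
  size 5 → [0,2,5,6,7]=5  [0,2,5,7,8]=5  [1,3,4,6,8]=10  [1,3,5,7,8]=10  [1,3,6,7,8]=20  [2,3,5,7,8]=10  [2,4,5,6,7]=10  [2,5,6,7,8]=20  [3,4,6,7,8]=30  [3,5,6,7,8]=30  [4,5,6,7,8]=30
  size 6 → [0,2,3,5,7,8]=15  [0,2,4,5,6,7]=15  [0,2,5,6,7,8]=30  [1,2,3,5,7,8]=20  [1,3,4,6,7,8]=60  [1,3,5,6,7,8]=60  [2,3,5,6,7,8]=60  [2,4,5,6,7,8]=60  [3,4,5,6,7,8]=90
  size 7 → [0,1,2,3,5,7,8]=35  [0,2,3,5,6,7,8]=105  [0,2,4,5,6,7,8]=105  [1,2,3,5,6,7,8]=140  [1,3,4,5,6,7,8]=210  [2,3,4,5,6,7,8]=210
  first=0(j) contributes 560
  first=1(i) contributes 420
  first=4(h) contributes 280
|[w]| = 1260

1260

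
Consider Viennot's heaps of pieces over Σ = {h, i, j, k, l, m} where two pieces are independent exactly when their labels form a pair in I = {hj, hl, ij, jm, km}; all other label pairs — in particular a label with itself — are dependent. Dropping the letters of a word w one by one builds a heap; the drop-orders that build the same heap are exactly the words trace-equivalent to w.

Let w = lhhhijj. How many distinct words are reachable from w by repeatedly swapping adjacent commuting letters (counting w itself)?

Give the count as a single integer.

34

piece 0:l — minimal
piece 1:h — minimal
piece 2:h rests on {1:h}
piece 3:h rests on {2:h}
piece 4:i rests on {0:l, 3:h}
piece 5:j rests on {0:l}
piece 6:j rests on {5:j}
minimal pieces: {0:l, 1:h}
ways to finish when only these pieces remain (= sum over removing one remaining piece with nothing left below it):
  1 left: {4}→1  {6}→1
  2 left: {3,4}→1  {4,6}→2  {5,6}→1
  3 left: {2,3,4}→1  {3,4,6}→3  {4,5,6}→3
  4 left: {0,4,5,6}→3  {1,2,3,4}→1  {2,3,4,6}→4  {3,4,5,6}→6
  5 left: {0,3,4,5,6}→9  {1,2,3,4,6}→5  {2,3,4,5,6}→10
  placing 0:l first → 15 extensions
  placing 1:h first → 19 extensions
total linear extensions = 34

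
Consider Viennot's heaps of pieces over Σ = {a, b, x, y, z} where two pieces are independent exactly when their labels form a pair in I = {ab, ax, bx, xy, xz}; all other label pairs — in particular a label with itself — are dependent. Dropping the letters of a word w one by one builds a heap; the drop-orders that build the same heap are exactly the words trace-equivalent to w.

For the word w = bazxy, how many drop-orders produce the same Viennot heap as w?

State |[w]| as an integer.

10

#0=b has no predecessor
#1=a has no predecessor
#2=z depends on [0:b, 1:a]
#3=x has no predecessor
#4=y depends on [2:z]
sources: [0:b, 1:a, 3:x]
N(rest) = Σ N(rest − s) over sources s of rest; N(one piece) = 1:
  size 1 → [3]=1  [4]=1
  size 2 → [2,4]=1  [3,4]=2
  size 3 → [0,2,4]=1  [1,2,4]=1  [2,3,4]=3
  first=0(b) contributes 4
  first=1(a) contributes 4
  first=3(x) contributes 2
|[w]| = 10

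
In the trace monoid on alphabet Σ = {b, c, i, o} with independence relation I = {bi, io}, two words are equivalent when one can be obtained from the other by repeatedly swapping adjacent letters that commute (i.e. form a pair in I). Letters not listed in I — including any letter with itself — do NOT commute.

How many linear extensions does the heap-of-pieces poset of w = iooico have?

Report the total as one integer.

#0=i has no predecessor
#1=o has no predecessor
#2=o depends on [1:o]
#3=i depends on [0:i]
#4=c depends on [2:o, 3:i]
#5=o depends on [4:c]
sources: [0:i, 1:o]
N(rest) = Σ N(rest − s) over sources s of rest; N(one piece) = 1:
  size 1 → [5]=1
  size 2 → [4,5]=1
  size 3 → [2,4,5]=1  [3,4,5]=1
  size 4 → [0,3,4,5]=1  [1,2,4,5]=1  [2,3,4,5]=2
  first=0(i) contributes 3
  first=1(o) contributes 3
|[w]| = 6

6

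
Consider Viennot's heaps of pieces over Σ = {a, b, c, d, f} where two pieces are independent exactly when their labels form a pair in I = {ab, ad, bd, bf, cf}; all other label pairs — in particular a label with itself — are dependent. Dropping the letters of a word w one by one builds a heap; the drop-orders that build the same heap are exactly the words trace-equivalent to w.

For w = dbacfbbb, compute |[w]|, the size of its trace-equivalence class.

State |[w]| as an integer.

0(d) covers ∅
1(b) covers ∅
2(a) covers ∅
3(c) covers 0:d, 1:b, 2:a
4(f) covers 0:d, 2:a
5(b) covers 3:c
6(b) covers 5:b
7(b) covers 6:b
floor of heap: 0:d, 1:b, 2:a
completions by unplaced set U, small U first (add the entries for U minus each lowest piece of U):
  |U|=1: {4}:1  {7}:1
  |U|=2: {4,7}:2  {6,7}:1
  |U|=3: {4,6,7}:3  {5,6,7}:1
  |U|=4: {3,5,6,7}:1  {4,5,6,7}:4
  |U|=5: {1,3,5,6,7}:1  {3,4,5,6,7}:5
  |U|=6: {0,3,4,5,6,7}:5  {1,3,4,5,6,7}:6  {2,3,4,5,6,7}:5
  start at 0(d): 11
  start at 1(b): 10
  start at 2(a): 11
sum over floor = 32

32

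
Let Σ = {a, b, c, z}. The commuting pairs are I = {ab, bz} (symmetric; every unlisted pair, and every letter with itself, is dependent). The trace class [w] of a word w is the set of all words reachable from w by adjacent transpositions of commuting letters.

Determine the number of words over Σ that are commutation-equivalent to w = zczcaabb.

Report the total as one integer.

#0=z has no predecessor
#1=c depends on [0:z]
#2=z depends on [1:c]
#3=c depends on [2:z]
#4=a depends on [3:c]
#5=a depends on [4:a]
#6=b depends on [3:c]
#7=b depends on [6:b]
sources: [0:z]
N(rest) = Σ N(rest − s) over sources s of rest; N(one piece) = 1:
  size 1 → [5]=1  [7]=1
  size 2 → [4,5]=1  [5,7]=2  [6,7]=1
  size 3 → [4,5,7]=3  [5,6,7]=3
  size 4 → [4,5,6,7]=6
  size 5 → [3,4,5,6,7]=6
  size 6 → [2,3,4,5,6,7]=6
  first=0(z) contributes 6

6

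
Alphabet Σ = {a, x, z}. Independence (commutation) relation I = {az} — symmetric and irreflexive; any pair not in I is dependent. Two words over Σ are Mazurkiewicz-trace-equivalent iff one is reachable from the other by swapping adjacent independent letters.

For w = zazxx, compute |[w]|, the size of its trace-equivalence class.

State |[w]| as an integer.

3

piece 0:z — minimal
piece 1:a — minimal
piece 2:z rests on {0:z}
piece 3:x rests on {1:a, 2:z}
piece 4:x rests on {3:x}
minimal pieces: {0:z, 1:a}
ways to finish when only these pieces remain (= sum over removing one remaining piece with nothing left below it):
  1 left: {4}→1
  2 left: {3,4}→1
  3 left: {1,3,4}→1  {2,3,4}→1
  placing 0:z first → 2 extensions
  placing 1:a first → 1 extensions
total linear extensions = 3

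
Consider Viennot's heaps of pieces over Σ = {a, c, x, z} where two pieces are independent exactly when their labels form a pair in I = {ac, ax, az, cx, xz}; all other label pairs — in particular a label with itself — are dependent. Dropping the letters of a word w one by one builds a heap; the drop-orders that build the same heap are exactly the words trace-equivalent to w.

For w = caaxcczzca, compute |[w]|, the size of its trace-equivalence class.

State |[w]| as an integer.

0(c) covers ∅
1(a) covers ∅
2(a) covers 1:a
3(x) covers ∅
4(c) covers 0:c
5(c) covers 4:c
6(z) covers 5:c
7(z) covers 6:z
8(c) covers 7:z
9(a) covers 2:a
floor of heap: 0:c, 1:a, 3:x
completions by unplaced set U, small U first (add the entries for U minus each lowest piece of U):
  |U|=1: {3}:1  {8}:1  {9}:1
  |U|=2: {2,9}:1  {3,8}:2  {3,9}:2  {7,8}:1  {8,9}:2
  |U|=3: {1,2,9}:1  {2,3,9}:3  {2,8,9}:3  {3,7,8}:3  {3,8,9}:6  {6,7,8}:1  {7,8,9}:3
  |U|=4: {1,2,3,9}:4  {1,2,8,9}:4  {2,3,8,9}:12  {2,7,8,9}:6  {3,6,7,8}:4  {3,7,8,9}:12  {5,6,7,8}:1  {6,7,8,9}:4
  |U|=5: {1,2,3,8,9}:20  {1,2,7,8,9}:10  {2,3,7,8,9}:30  {2,6,7,8,9}:10  {3,5,6,7,8}:5  {3,6,7,8,9}:20  {4,5,6,7,8}:1  {5,6,7,8,9}:5
  |U|=6: {0,4,5,6,7,8}:1  {1,2,3,7,8,9}:60  {1,2,6,7,8,9}:20  {2,3,6,7,8,9}:60  {2,5,6,7,8,9}:15  {3,4,5,6,7,8}:6  {3,5,6,7,8,9}:30  {4,5,6,7,8,9}:6
  |U|=7: {0,3,4,5,6,7,8}:7  {0,4,5,6,7,8,9}:7  {1,2,3,6,7,8,9}:140  {1,2,5,6,7,8,9}:35  {2,3,5,6,7,8,9}:105  {2,4,5,6,7,8,9}:21  {3,4,5,6,7,8,9}:42
  |U|=8: {0,2,4,5,6,7,8,9}:28  {0,3,4,5,6,7,8,9}:56  {1,2,3,5,6,7,8,9}:280  {1,2,4,5,6,7,8,9}:56  {2,3,4,5,6,7,8,9}:168
  start at 0(c): 504
  start at 1(a): 252
  start at 3(x): 84
sum over floor = 840

840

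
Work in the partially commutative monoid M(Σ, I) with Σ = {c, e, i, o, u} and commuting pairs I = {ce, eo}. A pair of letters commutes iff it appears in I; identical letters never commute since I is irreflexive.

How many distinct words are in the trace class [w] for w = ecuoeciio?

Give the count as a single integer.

0(e) covers ∅
1(c) covers ∅
2(u) covers 0:e, 1:c
3(o) covers 2:u
4(e) covers 2:u
5(c) covers 3:o
6(i) covers 4:e, 5:c
7(i) covers 6:i
8(o) covers 7:i
floor of heap: 0:e, 1:c
completions by unplaced set U, small U first (add the entries for U minus each lowest piece of U):
  |U|=1: {8}:1
  |U|=2: {7,8}:1
  |U|=3: {6,7,8}:1
  |U|=4: {4,6,7,8}:1  {5,6,7,8}:1
  |U|=5: {3,5,6,7,8}:1  {4,5,6,7,8}:2
  |U|=6: {3,4,5,6,7,8}:3
  |U|=7: {2,3,4,5,6,7,8}:3
  start at 0(e): 3
  start at 1(c): 3
sum over floor = 6

6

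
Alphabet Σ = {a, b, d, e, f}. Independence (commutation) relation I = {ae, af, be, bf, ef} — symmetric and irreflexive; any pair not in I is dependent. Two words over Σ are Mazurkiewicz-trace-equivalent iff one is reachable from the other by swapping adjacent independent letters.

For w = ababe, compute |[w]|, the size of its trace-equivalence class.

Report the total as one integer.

5

drop 0:a onto floor
drop 1:b onto {0:a}
drop 2:a onto {1:b}
drop 3:b onto {2:a}
drop 4:e onto floor
ground layer = {0:a, 4:e}
drop-orders for the pieces not yet dropped (sum over which currently-grounded one goes next):
  1 to go: {3} 1  {4} 1
  2 to go: {2,3} 1  {3,4} 2
  3 to go: {1,2,3} 1  {2,3,4} 3
  if 0:a drops first: 4 orders
  if 4:e drops first: 1 orders
heap linearizations: 5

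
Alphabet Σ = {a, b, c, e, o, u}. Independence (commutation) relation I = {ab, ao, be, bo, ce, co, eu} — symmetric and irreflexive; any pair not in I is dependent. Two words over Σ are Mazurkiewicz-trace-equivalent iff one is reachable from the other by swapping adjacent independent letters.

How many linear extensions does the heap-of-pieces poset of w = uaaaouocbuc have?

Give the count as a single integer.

0(u) covers ∅
1(a) covers 0:u
2(a) covers 1:a
3(a) covers 2:a
4(o) covers 0:u
5(u) covers 3:a, 4:o
6(o) covers 5:u
7(c) covers 5:u
8(b) covers 7:c
9(u) covers 6:o, 8:b
10(c) covers 9:u
floor of heap: 0:u
completions by unplaced set U, small U first (add the entries for U minus each lowest piece of U):
  |U|=1: {10}:1
  |U|=2: {9,10}:1
  |U|=3: {6,9,10}:1  {8,9,10}:1
  |U|=4: {6,8,9,10}:2  {7,8,9,10}:1
  |U|=5: {6,7,8,9,10}:3
  |U|=6: {5,6,7,8,9,10}:3
  |U|=7: {3,5,6,7,8,9,10}:3  {4,5,6,7,8,9,10}:3
  |U|=8: {2,3,5,6,7,8,9,10}:3  {3,4,5,6,7,8,9,10}:6
  |U|=9: {1,2,3,5,6,7,8,9,10}:3  {2,3,4,5,6,7,8,9,10}:9
  start at 0(u): 12

12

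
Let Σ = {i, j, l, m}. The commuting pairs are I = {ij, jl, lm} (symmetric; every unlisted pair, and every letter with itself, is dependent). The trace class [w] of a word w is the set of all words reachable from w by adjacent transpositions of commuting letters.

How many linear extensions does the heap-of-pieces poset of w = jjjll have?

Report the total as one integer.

10

drop 0:j onto floor
drop 1:j onto {0:j}
drop 2:j onto {1:j}
drop 3:l onto floor
drop 4:l onto {3:l}
ground layer = {0:j, 3:l}
drop-orders for the pieces not yet dropped (sum over which currently-grounded one goes next):
  1 to go: {2} 1  {4} 1
  2 to go: {1,2} 1  {2,4} 2  {3,4} 1
  3 to go: {0,1,2} 1  {1,2,4} 3  {2,3,4} 3
  if 0:j drops first: 6 orders
  if 3:l drops first: 4 orders
heap linearizations: 10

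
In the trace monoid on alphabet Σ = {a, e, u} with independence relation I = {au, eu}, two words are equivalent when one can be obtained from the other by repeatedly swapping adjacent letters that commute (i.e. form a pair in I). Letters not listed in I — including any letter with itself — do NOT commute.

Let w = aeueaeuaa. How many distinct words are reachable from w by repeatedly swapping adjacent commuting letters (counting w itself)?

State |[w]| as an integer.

drop 0:a onto floor
drop 1:e onto {0:a}
drop 2:u onto floor
drop 3:e onto {1:e}
drop 4:a onto {3:e}
drop 5:e onto {4:a}
drop 6:u onto {2:u}
drop 7:a onto {5:e}
drop 8:a onto {7:a}
ground layer = {0:a, 2:u}
drop-orders for the pieces not yet dropped (sum over which currently-grounded one goes next):
  1 to go: {6} 1  {8} 1
  2 to go: {2,6} 1  {6,8} 2  {7,8} 1
  3 to go: {2,6,8} 3  {5,7,8} 1  {6,7,8} 3
  4 to go: {2,6,7,8} 6  {4,5,7,8} 1  {5,6,7,8} 4
  5 to go: {2,5,6,7,8} 10  {3,4,5,7,8} 1  {4,5,6,7,8} 5
  6 to go: {1,3,4,5,7,8} 1  {2,4,5,6,7,8} 15  {3,4,5,6,7,8} 6
  7 to go: {0,1,3,4,5,7,8} 1  {1,3,4,5,6,7,8} 7  {2,3,4,5,6,7,8} 21
  if 0:a drops first: 28 orders
  if 2:u drops first: 8 orders
heap linearizations: 36

36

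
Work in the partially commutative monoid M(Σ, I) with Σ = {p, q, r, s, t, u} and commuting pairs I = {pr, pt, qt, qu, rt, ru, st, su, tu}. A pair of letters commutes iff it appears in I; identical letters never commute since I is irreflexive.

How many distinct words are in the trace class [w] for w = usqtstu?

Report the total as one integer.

drop 0:u onto floor
drop 1:s onto floor
drop 2:q onto {1:s}
drop 3:t onto floor
drop 4:s onto {2:q}
drop 5:t onto {3:t}
drop 6:u onto {0:u}
ground layer = {0:u, 1:s, 3:t}
drop-orders for the pieces not yet dropped (sum over which currently-grounded one goes next):
  1 to go: {4} 1  {5} 1  {6} 1
  2 to go: {0,6} 1  {2,4} 1  {3,5} 1  {4,5} 2  {4,6} 2  {5,6} 2
  3 to go: {0,4,6} 3  {0,5,6} 3  {1,2,4} 1  {2,4,5} 3  {2,4,6} 3  {3,4,5} 3  {3,5,6} 3  {4,5,6} 6
  4 to go: {0,2,4,6} 6  {0,3,5,6} 6  {0,4,5,6} 12  {1,2,4,5} 4  {1,2,4,6} 4  {2,3,4,5} 6  {2,4,5,6} 12  {3,4,5,6} 12
  5 to go: {0,1,2,4,6} 10  {0,2,4,5,6} 30  {0,3,4,5,6} 30  {1,2,3,4,5} 10  {1,2,4,5,6} 20  {2,3,4,5,6} 30
  if 0:u drops first: 60 orders
  if 1:s drops first: 90 orders
  if 3:t drops first: 60 orders
heap linearizations: 210

210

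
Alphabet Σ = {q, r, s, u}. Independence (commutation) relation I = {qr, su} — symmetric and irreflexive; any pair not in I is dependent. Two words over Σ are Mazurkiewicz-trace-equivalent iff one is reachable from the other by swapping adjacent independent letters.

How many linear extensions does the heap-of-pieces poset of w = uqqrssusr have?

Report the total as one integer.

piece 0:u — minimal
piece 1:q rests on {0:u}
piece 2:q rests on {1:q}
piece 3:r rests on {0:u}
piece 4:s rests on {2:q, 3:r}
piece 5:s rests on {4:s}
piece 6:u rests on {2:q, 3:r}
piece 7:s rests on {5:s}
piece 8:r rests on {6:u, 7:s}
minimal pieces: {0:u}
ways to finish when only these pieces remain (= sum over removing one remaining piece with nothing left below it):
  1 left: {8}→1
  2 left: {6,8}→1  {7,8}→1
  3 left: {5,7,8}→1  {6,7,8}→2
  4 left: {4,5,7,8}→1  {5,6,7,8}→3
  5 left: {4,5,6,7,8}→4
  6 left: {2,4,5,6,7,8}→4  {3,4,5,6,7,8}→4
  7 left: {1,2,4,5,6,7,8}→4  {2,3,4,5,6,7,8}→8
  placing 0:u first → 12 extensions

12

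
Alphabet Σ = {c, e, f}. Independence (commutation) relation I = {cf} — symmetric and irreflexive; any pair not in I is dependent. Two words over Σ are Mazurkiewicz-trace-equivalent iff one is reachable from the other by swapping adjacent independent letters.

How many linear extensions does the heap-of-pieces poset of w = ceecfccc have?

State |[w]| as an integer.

5

#0=c has no predecessor
#1=e depends on [0:c]
#2=e depends on [1:e]
#3=c depends on [2:e]
#4=f depends on [2:e]
#5=c depends on [3:c]
#6=c depends on [5:c]
#7=c depends on [6:c]
sources: [0:c]
N(rest) = Σ N(rest − s) over sources s of rest; N(one piece) = 1:
  size 1 → [4]=1  [7]=1
  size 2 → [4,7]=2  [6,7]=1
  size 3 → [4,6,7]=3  [5,6,7]=1
  size 4 → [3,5,6,7]=1  [4,5,6,7]=4
  size 5 → [3,4,5,6,7]=5
  size 6 → [2,3,4,5,6,7]=5
  first=0(c) contributes 5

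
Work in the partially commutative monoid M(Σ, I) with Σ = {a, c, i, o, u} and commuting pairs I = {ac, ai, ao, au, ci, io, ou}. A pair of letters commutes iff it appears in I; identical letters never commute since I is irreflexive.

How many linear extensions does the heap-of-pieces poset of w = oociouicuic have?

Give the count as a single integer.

drop 0:o onto floor
drop 1:o onto {0:o}
drop 2:c onto {1:o}
drop 3:i onto floor
drop 4:o onto {2:c}
drop 5:u onto {2:c, 3:i}
drop 6:i onto {5:u}
drop 7:c onto {4:o, 5:u}
drop 8:u onto {6:i, 7:c}
drop 9:i onto {8:u}
drop 10:c onto {8:u}
ground layer = {0:o, 3:i}
drop-orders for the pieces not yet dropped (sum over which currently-grounded one goes next):
  1 to go: {9} 1  {10} 1
  2 to go: {9,10} 2
  3 to go: {8,9,10} 2
  4 to go: {6,8,9,10} 2  {7,8,9,10} 2
  5 to go: {4,7,8,9,10} 2  {6,7,8,9,10} 4
  6 to go: {4,6,7,8,9,10} 6  {5,6,7,8,9,10} 4
  7 to go: {3,5,6,7,8,9,10} 4  {4,5,6,7,8,9,10} 10
  8 to go: {2,4,5,6,7,8,9,10} 10  {3,4,5,6,7,8,9,10} 14
  9 to go: {1,2,4,5,6,7,8,9,10} 10  {2,3,4,5,6,7,8,9,10} 24
  if 0:o drops first: 34 orders
  if 3:i drops first: 10 orders
heap linearizations: 44

44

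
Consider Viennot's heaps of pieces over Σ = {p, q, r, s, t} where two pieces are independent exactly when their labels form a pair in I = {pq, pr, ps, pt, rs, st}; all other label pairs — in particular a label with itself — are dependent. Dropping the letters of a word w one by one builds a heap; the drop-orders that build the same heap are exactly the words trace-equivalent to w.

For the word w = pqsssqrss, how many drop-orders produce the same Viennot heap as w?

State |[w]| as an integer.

27

#0=p has no predecessor
#1=q has no predecessor
#2=s depends on [1:q]
#3=s depends on [2:s]
#4=s depends on [3:s]
#5=q depends on [4:s]
#6=r depends on [5:q]
#7=s depends on [5:q]
#8=s depends on [7:s]
sources: [0:p, 1:q]
N(rest) = Σ N(rest − s) over sources s of rest; N(one piece) = 1:
  size 1 → [0]=1  [6]=1  [8]=1
  size 2 → [0,6]=2  [0,8]=2  [6,8]=2  [7,8]=1
  size 3 → [0,6,8]=6  [0,7,8]=3  [6,7,8]=3
  size 4 → [0,6,7,8]=12  [5,6,7,8]=3
  size 5 → [0,5,6,7,8]=15  [4,5,6,7,8]=3
  size 6 → [0,4,5,6,7,8]=18  [3,4,5,6,7,8]=3
  size 7 → [0,3,4,5,6,7,8]=21  [2,3,4,5,6,7,8]=3
  first=0(p) contributes 3
  first=1(q) contributes 24
|[w]| = 27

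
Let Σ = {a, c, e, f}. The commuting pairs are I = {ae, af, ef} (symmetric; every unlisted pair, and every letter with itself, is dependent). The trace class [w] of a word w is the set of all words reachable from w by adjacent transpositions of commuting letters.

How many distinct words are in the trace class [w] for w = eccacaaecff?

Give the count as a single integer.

3

piece 0:e — minimal
piece 1:c rests on {0:e}
piece 2:c rests on {1:c}
piece 3:a rests on {2:c}
piece 4:c rests on {3:a}
piece 5:a rests on {4:c}
piece 6:a rests on {5:a}
piece 7:e rests on {4:c}
piece 8:c rests on {6:a, 7:e}
piece 9:f rests on {8:c}
piece 10:f rests on {9:f}
minimal pieces: {0:e}
ways to finish when only these pieces remain (= sum over removing one remaining piece with nothing left below it):
  1 left: {10}→1
  2 left: {9,10}→1
  3 left: {8,9,10}→1
  4 left: {6,8,9,10}→1  {7,8,9,10}→1
  5 left: {5,6,8,9,10}→1  {6,7,8,9,10}→2
  6 left: {5,6,7,8,9,10}→3
  7 left: {4,5,6,7,8,9,10}→3
  8 left: {3,4,5,6,7,8,9,10}→3
  9 left: {2,3,4,5,6,7,8,9,10}→3
  placing 0:e first → 3 extensions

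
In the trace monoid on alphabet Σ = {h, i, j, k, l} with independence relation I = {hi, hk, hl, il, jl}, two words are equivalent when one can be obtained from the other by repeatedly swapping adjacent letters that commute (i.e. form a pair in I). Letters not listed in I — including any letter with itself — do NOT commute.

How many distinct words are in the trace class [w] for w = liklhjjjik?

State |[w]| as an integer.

piece 0:l — minimal
piece 1:i — minimal
piece 2:k rests on {0:l, 1:i}
piece 3:l rests on {2:k}
piece 4:h — minimal
piece 5:j rests on {2:k, 4:h}
piece 6:j rests on {5:j}
piece 7:j rests on {6:j}
piece 8:i rests on {7:j}
piece 9:k rests on {3:l, 8:i}
minimal pieces: {0:l, 1:i, 4:h}
ways to finish when only these pieces remain (= sum over removing one remaining piece with nothing left below it):
  1 left: {9}→1
  2 left: {3,9}→1  {8,9}→1
  3 left: {3,8,9}→2  {7,8,9}→1
  4 left: {3,7,8,9}→3  {6,7,8,9}→1
  5 left: {3,6,7,8,9}→4  {5,6,7,8,9}→1
  6 left: {3,5,6,7,8,9}→5  {4,5,6,7,8,9}→1
  7 left: {2,3,5,6,7,8,9}→5  {3,4,5,6,7,8,9}→6
  8 left: {0,2,3,5,6,7,8,9}→5  {1,2,3,5,6,7,8,9}→5  {2,3,4,5,6,7,8,9}→11
  placing 0:l first → 16 extensions
  placing 1:i first → 16 extensions
  placing 4:h first → 10 extensions
total linear extensions = 42

42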